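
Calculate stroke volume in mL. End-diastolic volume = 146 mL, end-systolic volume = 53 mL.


SV = EDV - ESV
SV = 146 - 53
SV = 93 mL


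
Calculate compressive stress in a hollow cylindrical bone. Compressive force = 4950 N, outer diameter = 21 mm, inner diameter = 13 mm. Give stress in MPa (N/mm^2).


A = pi*(r_o^2 - r_i^2)
r_o = 10.5 mm, r_i = 6.5 mm
A = 213.628 mm^2
sigma = F/A = 4950 / 213.628
sigma = 23.17 MPa


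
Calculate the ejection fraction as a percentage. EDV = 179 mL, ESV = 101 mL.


SV = EDV - ESV = 179 - 101 = 78 mL
EF = SV/EDV * 100 = 78/179 * 100
EF = 43.58%


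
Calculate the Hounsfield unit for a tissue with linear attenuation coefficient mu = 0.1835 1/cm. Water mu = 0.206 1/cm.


HU = ((mu_tissue - mu_water) / mu_water) * 1000
HU = ((0.1835 - 0.206) / 0.206) * 1000
HU = -109.2


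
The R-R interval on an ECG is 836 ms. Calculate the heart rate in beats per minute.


HR = 60 / RR_interval(s)
RR = 836 ms = 0.836 s
HR = 60 / 0.836 = 71.77 bpm


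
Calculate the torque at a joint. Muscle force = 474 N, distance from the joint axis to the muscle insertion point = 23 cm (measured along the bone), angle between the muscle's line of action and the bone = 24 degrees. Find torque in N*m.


Torque = F * d * sin(theta)   (moment arm = d*sin(theta))
d = 23 cm = 0.23 m
Torque = 474 * 0.23 * sin(24)
Torque = 44.34 N*m


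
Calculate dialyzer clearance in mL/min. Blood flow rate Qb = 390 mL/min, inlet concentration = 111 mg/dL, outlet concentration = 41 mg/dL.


K = Qb * (Cb_in - Cb_out) / Cb_in
K = 390 * (111 - 41) / 111
K = 245.9 mL/min


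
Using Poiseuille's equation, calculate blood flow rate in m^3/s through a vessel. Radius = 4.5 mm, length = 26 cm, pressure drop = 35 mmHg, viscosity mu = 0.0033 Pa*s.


Q = pi*r^4*dP / (8*mu*L)
r = 0.0045 m, L = 0.26 m
dP = 35 mmHg = 4666.27 Pa
Q = 8.7577e-04 m^3/s


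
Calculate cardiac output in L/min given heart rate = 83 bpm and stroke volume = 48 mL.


CO = HR * SV
CO = 83 * 48 / 1000
CO = 3.984 L/min


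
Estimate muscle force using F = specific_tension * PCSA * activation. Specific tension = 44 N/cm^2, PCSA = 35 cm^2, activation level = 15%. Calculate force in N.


F = sigma * PCSA * activation
F = 44 * 35 * 0.15
F = 231 N


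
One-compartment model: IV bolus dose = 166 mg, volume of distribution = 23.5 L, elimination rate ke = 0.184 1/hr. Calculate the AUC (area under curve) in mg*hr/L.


C0 = Dose/Vd = 166/23.5 = 7.06383 mg/L
AUC = C0/ke = 7.06383/0.184
AUC = 38.39 mg*hr/L


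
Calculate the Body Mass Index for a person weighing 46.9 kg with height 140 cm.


BMI = weight / height^2
height = 140 cm = 1.4 m
BMI = 46.9 / 1.4^2
BMI = 23.93 kg/m^2


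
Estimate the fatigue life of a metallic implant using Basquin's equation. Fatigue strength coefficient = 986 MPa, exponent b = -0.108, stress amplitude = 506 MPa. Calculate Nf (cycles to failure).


sigma_a = sigma_f' * (2Nf)^b
2Nf = (sigma_a/sigma_f')^(1/b)
2Nf = (506/986)^(1/-0.108)
2Nf = 481.56158
Nf = 240.8


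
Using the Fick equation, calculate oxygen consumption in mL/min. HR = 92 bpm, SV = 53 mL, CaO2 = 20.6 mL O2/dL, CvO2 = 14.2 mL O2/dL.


CO = HR*SV = 92*53/1000 = 4.876 L/min
a-v O2 diff = 20.6 - 14.2 = 6.4 mL/dL
VO2 = CO * (CaO2-CvO2) * 10 dL/L
VO2 = 4.876 * 6.4 * 10
VO2 = 312.1 mL/min


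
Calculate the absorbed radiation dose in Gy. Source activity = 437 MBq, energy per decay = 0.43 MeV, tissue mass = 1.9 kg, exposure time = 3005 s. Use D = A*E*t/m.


A = 437 MBq = 4.3700e+08 Bq
E = 0.43 MeV = 6.8886e-14 J
D = A*E*t/m = 4.3700e+08*6.8886e-14*3005/1.9
D = 0.04761 Gy


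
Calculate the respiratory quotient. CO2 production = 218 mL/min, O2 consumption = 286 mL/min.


RQ = VCO2 / VO2
RQ = 218 / 286
RQ = 0.7622


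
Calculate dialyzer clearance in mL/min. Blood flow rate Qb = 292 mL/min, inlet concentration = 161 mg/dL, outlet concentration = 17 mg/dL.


K = Qb * (Cb_in - Cb_out) / Cb_in
K = 292 * (161 - 17) / 161
K = 261.2 mL/min


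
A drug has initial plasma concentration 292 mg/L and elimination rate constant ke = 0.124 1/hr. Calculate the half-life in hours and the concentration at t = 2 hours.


t_half = ln(2) / ke = 0.693147 / 0.124 = 5.59 hr
C(t) = C0 * exp(-ke*t) = 292 * exp(-0.124*2)
C(2) = 227.9 mg/L


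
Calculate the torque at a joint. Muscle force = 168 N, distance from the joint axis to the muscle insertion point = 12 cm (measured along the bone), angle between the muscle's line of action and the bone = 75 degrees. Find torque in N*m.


Torque = F * d * sin(theta)   (moment arm = d*sin(theta))
d = 12 cm = 0.12 m
Torque = 168 * 0.12 * sin(75)
Torque = 19.47 N*m


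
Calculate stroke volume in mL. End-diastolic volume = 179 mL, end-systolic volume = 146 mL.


SV = EDV - ESV
SV = 179 - 146
SV = 33 mL


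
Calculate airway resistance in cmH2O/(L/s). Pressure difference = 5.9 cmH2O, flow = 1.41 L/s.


R = dP / flow
R = 5.9 / 1.41
R = 4.184 cmH2O/(L/s)


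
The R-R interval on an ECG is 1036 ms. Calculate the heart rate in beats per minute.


HR = 60 / RR_interval(s)
RR = 1036 ms = 1.036 s
HR = 60 / 1.036 = 57.92 bpm


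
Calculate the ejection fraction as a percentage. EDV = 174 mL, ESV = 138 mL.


SV = EDV - ESV = 174 - 138 = 36 mL
EF = SV/EDV * 100 = 36/174 * 100
EF = 20.69%


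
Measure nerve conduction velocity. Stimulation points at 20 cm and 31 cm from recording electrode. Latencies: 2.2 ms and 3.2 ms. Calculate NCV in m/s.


Distance = (31 - 20) / 100 = 0.11 m
dt = (3.2 - 2.2) / 1000 = 0.001 s
NCV = dist / dt = 110 m/s


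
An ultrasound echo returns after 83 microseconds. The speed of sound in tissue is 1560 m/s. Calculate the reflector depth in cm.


depth = c * t / 2
t = 83 us = 8.3000e-05 s
depth = 1560 * 8.3000e-05 / 2
depth = 0.06474 m = 6.474 cm


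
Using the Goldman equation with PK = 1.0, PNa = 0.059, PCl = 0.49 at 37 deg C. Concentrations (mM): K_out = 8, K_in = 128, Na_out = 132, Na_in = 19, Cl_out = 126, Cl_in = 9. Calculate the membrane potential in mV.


Vm = (RT/F)*ln((PK*Ko + PNa*Nao + PCl*Cli)/(PK*Ki + PNa*Nai + PCl*Clo))
Numer = 20.198, Denom = 190.861
Vm = -60.02 mV


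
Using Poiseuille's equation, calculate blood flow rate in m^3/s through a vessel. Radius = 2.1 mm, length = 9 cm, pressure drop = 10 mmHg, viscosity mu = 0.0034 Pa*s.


Q = pi*r^4*dP / (8*mu*L)
r = 0.0021 m, L = 0.09 m
dP = 10 mmHg = 1333.22 Pa
Q = 3.3275e-05 m^3/s


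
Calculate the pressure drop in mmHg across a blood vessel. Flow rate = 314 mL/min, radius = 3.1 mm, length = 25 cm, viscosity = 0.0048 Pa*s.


dP = 8*mu*L*Q / (pi*r^4)
Q = 314 mL/min = 5.23333e-06 m^3/s
dP = 173.162 Pa = 173.162 / 133.322 mmHg = 1.299 mmHg


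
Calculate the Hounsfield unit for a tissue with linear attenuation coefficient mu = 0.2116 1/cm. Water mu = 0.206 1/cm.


HU = ((mu_tissue - mu_water) / mu_water) * 1000
HU = ((0.2116 - 0.206) / 0.206) * 1000
HU = 27.18


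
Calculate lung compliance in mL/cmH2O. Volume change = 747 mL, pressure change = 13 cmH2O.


C = dV / dP
C = 747 / 13
C = 57.46 mL/cmH2O


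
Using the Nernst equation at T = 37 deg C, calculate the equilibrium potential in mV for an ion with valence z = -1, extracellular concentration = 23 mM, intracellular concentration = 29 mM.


E = (RT/(zF)) * ln(C_out/C_in)
T = 37 + 273.15 = 310.15 K
E = (8.314 * 310.15 / (-1 * 96485)) * ln(23/29)
E = 6.195 mV


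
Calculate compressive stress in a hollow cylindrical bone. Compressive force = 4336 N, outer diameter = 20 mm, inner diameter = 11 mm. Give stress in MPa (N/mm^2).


A = pi*(r_o^2 - r_i^2)
r_o = 10 mm, r_i = 5.5 mm
A = 219.126 mm^2
sigma = F/A = 4336 / 219.126
sigma = 19.79 MPa


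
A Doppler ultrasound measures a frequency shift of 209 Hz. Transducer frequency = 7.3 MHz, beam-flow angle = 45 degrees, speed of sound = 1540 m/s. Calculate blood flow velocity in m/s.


v = fd * c / (2 * f0 * cos(theta))
v = 209 * 1540 / (2 * 7.3000e+06 * cos(45))
v = 0.03118 m/s


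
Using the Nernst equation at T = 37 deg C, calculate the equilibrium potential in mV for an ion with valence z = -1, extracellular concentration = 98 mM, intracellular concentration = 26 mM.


E = (RT/(zF)) * ln(C_out/C_in)
T = 37 + 273.15 = 310.15 K
E = (8.314 * 310.15 / (-1 * 96485)) * ln(98/26)
E = -35.46 mV


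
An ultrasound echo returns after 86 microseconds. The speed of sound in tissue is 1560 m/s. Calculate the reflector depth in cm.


depth = c * t / 2
t = 86 us = 8.6000e-05 s
depth = 1560 * 8.6000e-05 / 2
depth = 0.06708 m = 6.708 cm


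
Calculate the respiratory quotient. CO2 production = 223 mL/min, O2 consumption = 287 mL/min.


RQ = VCO2 / VO2
RQ = 223 / 287
RQ = 0.777


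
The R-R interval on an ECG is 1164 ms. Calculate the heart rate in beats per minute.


HR = 60 / RR_interval(s)
RR = 1164 ms = 1.164 s
HR = 60 / 1.164 = 51.55 bpm


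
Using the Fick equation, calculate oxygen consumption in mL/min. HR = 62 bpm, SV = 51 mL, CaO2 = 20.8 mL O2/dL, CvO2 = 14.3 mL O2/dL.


CO = HR*SV = 62*51/1000 = 3.162 L/min
a-v O2 diff = 20.8 - 14.3 = 6.5 mL/dL
VO2 = CO * (CaO2-CvO2) * 10 dL/L
VO2 = 3.162 * 6.5 * 10
VO2 = 205.5 mL/min


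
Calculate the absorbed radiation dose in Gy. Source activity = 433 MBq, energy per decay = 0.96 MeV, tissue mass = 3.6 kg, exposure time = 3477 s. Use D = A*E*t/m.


A = 433 MBq = 4.3300e+08 Bq
E = 0.96 MeV = 1.53792e-13 J
D = A*E*t/m = 4.3300e+08*1.53792e-13*3477/3.6
D = 0.06432 Gy


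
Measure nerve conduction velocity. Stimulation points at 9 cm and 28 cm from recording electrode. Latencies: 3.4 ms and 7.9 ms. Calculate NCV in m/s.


Distance = (28 - 9) / 100 = 0.19 m
dt = (7.9 - 3.4) / 1000 = 0.0045 s
NCV = dist / dt = 42.22 m/s


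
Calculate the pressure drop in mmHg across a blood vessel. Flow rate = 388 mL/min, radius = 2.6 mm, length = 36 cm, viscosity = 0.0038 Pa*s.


dP = 8*mu*L*Q / (pi*r^4)
Q = 388 mL/min = 6.46667e-06 m^3/s
dP = 492.962 Pa = 492.962 / 133.322 mmHg = 3.698 mmHg


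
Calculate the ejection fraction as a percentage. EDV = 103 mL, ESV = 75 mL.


SV = EDV - ESV = 103 - 75 = 28 mL
EF = SV/EDV * 100 = 28/103 * 100
EF = 27.18%


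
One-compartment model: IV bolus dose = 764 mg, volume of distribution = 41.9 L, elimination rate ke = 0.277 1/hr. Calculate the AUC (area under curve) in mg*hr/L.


C0 = Dose/Vd = 764/41.9 = 18.2339 mg/L
AUC = C0/ke = 18.2339/0.277
AUC = 65.83 mg*hr/L


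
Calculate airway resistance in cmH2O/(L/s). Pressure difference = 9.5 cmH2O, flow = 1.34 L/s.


R = dP / flow
R = 9.5 / 1.34
R = 7.09 cmH2O/(L/s)


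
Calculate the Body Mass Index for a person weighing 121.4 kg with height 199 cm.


BMI = weight / height^2
height = 199 cm = 1.99 m
BMI = 121.4 / 1.99^2
BMI = 30.66 kg/m^2


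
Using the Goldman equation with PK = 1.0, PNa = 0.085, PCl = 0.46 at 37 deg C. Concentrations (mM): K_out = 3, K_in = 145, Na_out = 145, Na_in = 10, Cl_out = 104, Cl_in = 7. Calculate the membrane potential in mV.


Vm = (RT/F)*ln((PK*Ko + PNa*Nao + PCl*Cli)/(PK*Ki + PNa*Nai + PCl*Clo))
Numer = 18.545, Denom = 193.69
Vm = -62.7 mV


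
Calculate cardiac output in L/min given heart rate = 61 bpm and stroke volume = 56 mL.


CO = HR * SV
CO = 61 * 56 / 1000
CO = 3.416 L/min


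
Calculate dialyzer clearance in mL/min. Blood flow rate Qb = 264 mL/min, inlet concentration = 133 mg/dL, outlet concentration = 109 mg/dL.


K = Qb * (Cb_in - Cb_out) / Cb_in
K = 264 * (133 - 109) / 133
K = 47.64 mL/min


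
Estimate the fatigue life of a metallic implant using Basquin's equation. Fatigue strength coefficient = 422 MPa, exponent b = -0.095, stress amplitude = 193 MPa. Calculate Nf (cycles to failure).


sigma_a = sigma_f' * (2Nf)^b
2Nf = (sigma_a/sigma_f')^(1/b)
2Nf = (193/422)^(1/-0.095)
2Nf = 3770.248
Nf = 1885


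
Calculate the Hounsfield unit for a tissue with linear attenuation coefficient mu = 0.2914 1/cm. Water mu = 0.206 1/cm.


HU = ((mu_tissue - mu_water) / mu_water) * 1000
HU = ((0.2914 - 0.206) / 0.206) * 1000
HU = 414.6


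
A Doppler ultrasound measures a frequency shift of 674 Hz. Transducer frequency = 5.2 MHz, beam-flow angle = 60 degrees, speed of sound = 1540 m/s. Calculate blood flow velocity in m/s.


v = fd * c / (2 * f0 * cos(theta))
v = 674 * 1540 / (2 * 5.2000e+06 * cos(60))
v = 0.1996 m/s


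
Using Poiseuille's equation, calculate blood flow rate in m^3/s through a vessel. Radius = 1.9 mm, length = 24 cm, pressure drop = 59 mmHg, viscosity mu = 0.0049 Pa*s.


Q = pi*r^4*dP / (8*mu*L)
r = 0.0019 m, L = 0.24 m
dP = 59 mmHg = 7865.998 Pa
Q = 3.4231e-05 m^3/s


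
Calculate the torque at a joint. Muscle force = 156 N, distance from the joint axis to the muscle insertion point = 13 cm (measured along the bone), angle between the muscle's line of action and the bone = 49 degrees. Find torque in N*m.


Torque = F * d * sin(theta)   (moment arm = d*sin(theta))
d = 13 cm = 0.13 m
Torque = 156 * 0.13 * sin(49)
Torque = 15.31 N*m


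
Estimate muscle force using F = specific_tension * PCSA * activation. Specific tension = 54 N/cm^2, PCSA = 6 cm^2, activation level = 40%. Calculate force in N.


F = sigma * PCSA * activation
F = 54 * 6 * 0.4
F = 129.6 N


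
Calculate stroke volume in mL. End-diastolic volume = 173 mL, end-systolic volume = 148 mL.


SV = EDV - ESV
SV = 173 - 148
SV = 25 mL


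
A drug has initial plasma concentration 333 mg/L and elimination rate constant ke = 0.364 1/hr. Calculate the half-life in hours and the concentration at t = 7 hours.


t_half = ln(2) / ke = 0.693147 / 0.364 = 1.904 hr
C(t) = C0 * exp(-ke*t) = 333 * exp(-0.364*7)
C(7) = 26.05 mg/L


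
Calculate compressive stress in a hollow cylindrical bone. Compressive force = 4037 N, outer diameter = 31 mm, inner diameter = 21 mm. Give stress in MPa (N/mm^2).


A = pi*(r_o^2 - r_i^2)
r_o = 15.5 mm, r_i = 10.5 mm
A = 408.407 mm^2
sigma = F/A = 4037 / 408.407
sigma = 9.885 MPa


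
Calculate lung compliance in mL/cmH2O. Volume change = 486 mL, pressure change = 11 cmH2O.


C = dV / dP
C = 486 / 11
C = 44.18 mL/cmH2O


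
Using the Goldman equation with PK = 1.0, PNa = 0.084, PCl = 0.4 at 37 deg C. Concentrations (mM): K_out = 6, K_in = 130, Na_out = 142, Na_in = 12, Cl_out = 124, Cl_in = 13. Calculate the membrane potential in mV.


Vm = (RT/F)*ln((PK*Ko + PNa*Nao + PCl*Cli)/(PK*Ki + PNa*Nai + PCl*Clo))
Numer = 23.128, Denom = 180.608
Vm = -54.93 mV


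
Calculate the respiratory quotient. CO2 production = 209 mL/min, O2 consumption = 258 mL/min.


RQ = VCO2 / VO2
RQ = 209 / 258
RQ = 0.8101


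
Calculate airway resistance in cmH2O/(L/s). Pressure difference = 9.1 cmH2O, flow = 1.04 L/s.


R = dP / flow
R = 9.1 / 1.04
R = 8.75 cmH2O/(L/s)


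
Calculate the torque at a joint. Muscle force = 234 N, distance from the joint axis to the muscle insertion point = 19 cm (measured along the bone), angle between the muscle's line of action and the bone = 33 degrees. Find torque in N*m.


Torque = F * d * sin(theta)   (moment arm = d*sin(theta))
d = 19 cm = 0.19 m
Torque = 234 * 0.19 * sin(33)
Torque = 24.21 N*m


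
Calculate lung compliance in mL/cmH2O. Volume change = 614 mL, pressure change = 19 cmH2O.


C = dV / dP
C = 614 / 19
C = 32.32 mL/cmH2O


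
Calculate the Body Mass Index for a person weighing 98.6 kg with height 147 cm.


BMI = weight / height^2
height = 147 cm = 1.47 m
BMI = 98.6 / 1.47^2
BMI = 45.63 kg/m^2


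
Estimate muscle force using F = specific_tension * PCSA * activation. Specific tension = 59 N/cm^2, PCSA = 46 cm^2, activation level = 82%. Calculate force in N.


F = sigma * PCSA * activation
F = 59 * 46 * 0.82
F = 2225 N


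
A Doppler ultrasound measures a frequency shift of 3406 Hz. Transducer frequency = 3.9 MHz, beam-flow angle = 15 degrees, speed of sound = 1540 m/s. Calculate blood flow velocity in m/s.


v = fd * c / (2 * f0 * cos(theta))
v = 3406 * 1540 / (2 * 3.9000e+06 * cos(15))
v = 0.6962 m/s


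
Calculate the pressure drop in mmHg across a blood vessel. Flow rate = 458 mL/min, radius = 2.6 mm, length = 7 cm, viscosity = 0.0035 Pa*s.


dP = 8*mu*L*Q / (pi*r^4)
Q = 458 mL/min = 7.63333e-06 m^3/s
dP = 104.214 Pa = 104.214 / 133.322 mmHg = 0.7817 mmHg


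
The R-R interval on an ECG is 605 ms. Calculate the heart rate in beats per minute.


HR = 60 / RR_interval(s)
RR = 605 ms = 0.605 s
HR = 60 / 0.605 = 99.17 bpm


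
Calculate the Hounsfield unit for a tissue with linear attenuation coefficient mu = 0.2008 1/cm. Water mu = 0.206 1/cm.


HU = ((mu_tissue - mu_water) / mu_water) * 1000
HU = ((0.2008 - 0.206) / 0.206) * 1000
HU = -25.24


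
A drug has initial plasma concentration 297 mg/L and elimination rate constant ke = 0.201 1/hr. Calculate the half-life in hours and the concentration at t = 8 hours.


t_half = ln(2) / ke = 0.693147 / 0.201 = 3.448 hr
C(t) = C0 * exp(-ke*t) = 297 * exp(-0.201*8)
C(8) = 59.49 mg/L


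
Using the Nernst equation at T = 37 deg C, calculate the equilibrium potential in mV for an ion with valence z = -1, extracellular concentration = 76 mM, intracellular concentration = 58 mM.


E = (RT/(zF)) * ln(C_out/C_in)
T = 37 + 273.15 = 310.15 K
E = (8.314 * 310.15 / (-1 * 96485)) * ln(76/58)
E = -7.224 mV


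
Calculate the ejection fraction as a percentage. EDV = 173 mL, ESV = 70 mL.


SV = EDV - ESV = 173 - 70 = 103 mL
EF = SV/EDV * 100 = 103/173 * 100
EF = 59.54%


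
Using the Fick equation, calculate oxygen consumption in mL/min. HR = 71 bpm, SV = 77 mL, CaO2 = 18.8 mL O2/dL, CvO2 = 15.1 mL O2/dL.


CO = HR*SV = 71*77/1000 = 5.467 L/min
a-v O2 diff = 18.8 - 15.1 = 3.7 mL/dL
VO2 = CO * (CaO2-CvO2) * 10 dL/L
VO2 = 5.467 * 3.7 * 10
VO2 = 202.3 mL/min


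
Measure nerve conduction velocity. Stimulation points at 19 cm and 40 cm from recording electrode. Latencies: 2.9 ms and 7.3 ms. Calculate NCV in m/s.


Distance = (40 - 19) / 100 = 0.21 m
dt = (7.3 - 2.9) / 1000 = 0.0044 s
NCV = dist / dt = 47.73 m/s


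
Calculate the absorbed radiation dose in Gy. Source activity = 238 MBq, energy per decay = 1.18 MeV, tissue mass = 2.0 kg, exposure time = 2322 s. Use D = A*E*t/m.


A = 238 MBq = 2.3800e+08 Bq
E = 1.18 MeV = 1.89036e-13 J
D = A*E*t/m = 2.3800e+08*1.89036e-13*2322/2.0
D = 0.05223 Gy


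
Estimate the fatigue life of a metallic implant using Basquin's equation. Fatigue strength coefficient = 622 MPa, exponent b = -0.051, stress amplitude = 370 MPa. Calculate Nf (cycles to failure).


sigma_a = sigma_f' * (2Nf)^b
2Nf = (sigma_a/sigma_f')^(1/b)
2Nf = (370/622)^(1/-0.051)
2Nf = 26503.734
Nf = 1.325e+04


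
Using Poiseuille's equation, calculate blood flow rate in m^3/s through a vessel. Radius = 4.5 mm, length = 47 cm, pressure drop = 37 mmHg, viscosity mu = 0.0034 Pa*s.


Q = pi*r^4*dP / (8*mu*L)
r = 0.0045 m, L = 0.47 m
dP = 37 mmHg = 4932.914 Pa
Q = 4.9709e-04 m^3/s


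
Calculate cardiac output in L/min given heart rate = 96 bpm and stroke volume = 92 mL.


CO = HR * SV
CO = 96 * 92 / 1000
CO = 8.832 L/min


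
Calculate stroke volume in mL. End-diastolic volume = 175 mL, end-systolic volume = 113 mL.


SV = EDV - ESV
SV = 175 - 113
SV = 62 mL


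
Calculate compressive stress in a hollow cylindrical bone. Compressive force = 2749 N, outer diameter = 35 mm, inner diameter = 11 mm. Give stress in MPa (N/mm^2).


A = pi*(r_o^2 - r_i^2)
r_o = 17.5 mm, r_i = 5.5 mm
A = 867.08 mm^2
sigma = F/A = 2749 / 867.08
sigma = 3.17 MPa


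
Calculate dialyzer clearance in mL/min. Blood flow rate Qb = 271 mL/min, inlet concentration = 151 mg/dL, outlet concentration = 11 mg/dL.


K = Qb * (Cb_in - Cb_out) / Cb_in
K = 271 * (151 - 11) / 151
K = 251.3 mL/min


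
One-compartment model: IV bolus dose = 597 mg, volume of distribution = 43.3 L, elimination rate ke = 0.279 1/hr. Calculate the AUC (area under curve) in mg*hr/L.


C0 = Dose/Vd = 597/43.3 = 13.7875 mg/L
AUC = C0/ke = 13.7875/0.279
AUC = 49.42 mg*hr/L


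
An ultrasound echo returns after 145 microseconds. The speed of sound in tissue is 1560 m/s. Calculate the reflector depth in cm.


depth = c * t / 2
t = 145 us = 1.4500e-04 s
depth = 1560 * 1.4500e-04 / 2
depth = 0.1131 m = 11.31 cm


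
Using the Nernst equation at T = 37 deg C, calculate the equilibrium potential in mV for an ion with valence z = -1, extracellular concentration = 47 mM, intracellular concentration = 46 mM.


E = (RT/(zF)) * ln(C_out/C_in)
T = 37 + 273.15 = 310.15 K
E = (8.314 * 310.15 / (-1 * 96485)) * ln(47/46)
E = -0.5748 mV


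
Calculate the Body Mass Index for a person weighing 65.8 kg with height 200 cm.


BMI = weight / height^2
height = 200 cm = 2 m
BMI = 65.8 / 2^2
BMI = 16.45 kg/m^2


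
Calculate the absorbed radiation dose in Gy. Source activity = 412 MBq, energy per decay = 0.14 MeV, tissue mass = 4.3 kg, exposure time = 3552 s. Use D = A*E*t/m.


A = 412 MBq = 4.1200e+08 Bq
E = 0.14 MeV = 2.2428e-14 J
D = A*E*t/m = 4.1200e+08*2.2428e-14*3552/4.3
D = 0.007633 Gy


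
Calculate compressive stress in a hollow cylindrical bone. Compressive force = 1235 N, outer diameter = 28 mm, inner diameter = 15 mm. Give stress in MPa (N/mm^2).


A = pi*(r_o^2 - r_i^2)
r_o = 14 mm, r_i = 7.5 mm
A = 439.038 mm^2
sigma = F/A = 1235 / 439.038
sigma = 2.813 MPa


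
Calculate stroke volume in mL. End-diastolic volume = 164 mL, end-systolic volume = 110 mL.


SV = EDV - ESV
SV = 164 - 110
SV = 54 mL


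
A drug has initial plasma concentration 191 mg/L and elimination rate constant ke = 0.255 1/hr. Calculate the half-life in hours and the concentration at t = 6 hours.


t_half = ln(2) / ke = 0.693147 / 0.255 = 2.718 hr
C(t) = C0 * exp(-ke*t) = 191 * exp(-0.255*6)
C(6) = 41.36 mg/L


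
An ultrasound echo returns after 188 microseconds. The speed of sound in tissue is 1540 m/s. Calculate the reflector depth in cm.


depth = c * t / 2
t = 188 us = 1.8800e-04 s
depth = 1540 * 1.8800e-04 / 2
depth = 0.14476 m = 14.476 cm


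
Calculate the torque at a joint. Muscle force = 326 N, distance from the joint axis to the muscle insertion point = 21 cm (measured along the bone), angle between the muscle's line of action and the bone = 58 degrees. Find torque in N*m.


Torque = F * d * sin(theta)   (moment arm = d*sin(theta))
d = 21 cm = 0.21 m
Torque = 326 * 0.21 * sin(58)
Torque = 58.06 N*m


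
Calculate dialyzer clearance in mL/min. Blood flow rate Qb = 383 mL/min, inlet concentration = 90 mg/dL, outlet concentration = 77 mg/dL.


K = Qb * (Cb_in - Cb_out) / Cb_in
K = 383 * (90 - 77) / 90
K = 55.32 mL/min


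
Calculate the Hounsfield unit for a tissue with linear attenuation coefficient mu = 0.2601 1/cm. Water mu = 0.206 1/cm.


HU = ((mu_tissue - mu_water) / mu_water) * 1000
HU = ((0.2601 - 0.206) / 0.206) * 1000
HU = 262.6


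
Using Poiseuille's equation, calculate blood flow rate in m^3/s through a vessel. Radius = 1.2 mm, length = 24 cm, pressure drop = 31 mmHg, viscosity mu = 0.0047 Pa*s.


Q = pi*r^4*dP / (8*mu*L)
r = 0.0012 m, L = 0.24 m
dP = 31 mmHg = 4132.982 Pa
Q = 2.9836e-06 m^3/s


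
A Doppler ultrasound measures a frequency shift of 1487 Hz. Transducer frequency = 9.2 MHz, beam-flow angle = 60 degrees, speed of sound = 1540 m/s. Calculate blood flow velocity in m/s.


v = fd * c / (2 * f0 * cos(theta))
v = 1487 * 1540 / (2 * 9.2000e+06 * cos(60))
v = 0.2489 m/s


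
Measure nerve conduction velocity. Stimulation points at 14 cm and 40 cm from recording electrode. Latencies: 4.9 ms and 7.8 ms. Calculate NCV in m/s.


Distance = (40 - 14) / 100 = 0.26 m
dt = (7.8 - 4.9) / 1000 = 0.0029 s
NCV = dist / dt = 89.66 m/s


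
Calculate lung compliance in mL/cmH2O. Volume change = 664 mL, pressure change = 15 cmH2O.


C = dV / dP
C = 664 / 15
C = 44.27 mL/cmH2O


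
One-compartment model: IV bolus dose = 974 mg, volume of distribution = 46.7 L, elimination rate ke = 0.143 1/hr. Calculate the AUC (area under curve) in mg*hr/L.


C0 = Dose/Vd = 974/46.7 = 20.8565 mg/L
AUC = C0/ke = 20.8565/0.143
AUC = 145.8 mg*hr/L


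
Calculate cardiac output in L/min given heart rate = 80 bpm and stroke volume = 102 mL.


CO = HR * SV
CO = 80 * 102 / 1000
CO = 8.16 L/min


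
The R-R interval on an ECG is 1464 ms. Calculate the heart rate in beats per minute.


HR = 60 / RR_interval(s)
RR = 1464 ms = 1.464 s
HR = 60 / 1.464 = 40.98 bpm


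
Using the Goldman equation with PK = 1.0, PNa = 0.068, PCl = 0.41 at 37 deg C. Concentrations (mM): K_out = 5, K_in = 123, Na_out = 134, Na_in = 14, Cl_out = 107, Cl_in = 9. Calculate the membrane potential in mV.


Vm = (RT/F)*ln((PK*Ko + PNa*Nao + PCl*Cli)/(PK*Ki + PNa*Nai + PCl*Clo))
Numer = 17.802, Denom = 167.822
Vm = -59.96 mV


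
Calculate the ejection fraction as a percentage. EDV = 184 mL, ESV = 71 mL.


SV = EDV - ESV = 184 - 71 = 113 mL
EF = SV/EDV * 100 = 113/184 * 100
EF = 61.41%


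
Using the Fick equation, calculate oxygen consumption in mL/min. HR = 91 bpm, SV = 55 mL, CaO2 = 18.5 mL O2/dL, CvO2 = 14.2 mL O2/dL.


CO = HR*SV = 91*55/1000 = 5.005 L/min
a-v O2 diff = 18.5 - 14.2 = 4.3 mL/dL
VO2 = CO * (CaO2-CvO2) * 10 dL/L
VO2 = 5.005 * 4.3 * 10
VO2 = 215.2 mL/min


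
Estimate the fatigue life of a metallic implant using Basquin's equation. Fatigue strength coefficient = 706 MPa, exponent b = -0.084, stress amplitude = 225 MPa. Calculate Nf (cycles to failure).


sigma_a = sigma_f' * (2Nf)^b
2Nf = (sigma_a/sigma_f')^(1/b)
2Nf = (225/706)^(1/-0.084)
2Nf = 816899.9
Nf = 4.084e+05


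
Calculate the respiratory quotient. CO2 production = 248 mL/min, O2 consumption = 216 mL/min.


RQ = VCO2 / VO2
RQ = 248 / 216
RQ = 1.148


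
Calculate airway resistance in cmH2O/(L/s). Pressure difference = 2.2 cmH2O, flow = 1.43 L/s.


R = dP / flow
R = 2.2 / 1.43
R = 1.538 cmH2O/(L/s)


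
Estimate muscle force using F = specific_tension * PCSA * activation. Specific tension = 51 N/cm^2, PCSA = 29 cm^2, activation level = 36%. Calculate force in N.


F = sigma * PCSA * activation
F = 51 * 29 * 0.36
F = 532.4 N


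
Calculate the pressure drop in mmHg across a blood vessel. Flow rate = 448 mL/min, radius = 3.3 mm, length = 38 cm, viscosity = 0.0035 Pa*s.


dP = 8*mu*L*Q / (pi*r^4)
Q = 448 mL/min = 7.46667e-06 m^3/s
dP = 213.237 Pa = 213.237 / 133.322 mmHg = 1.599 mmHg


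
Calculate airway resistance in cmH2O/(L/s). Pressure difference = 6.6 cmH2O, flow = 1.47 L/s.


R = dP / flow
R = 6.6 / 1.47
R = 4.49 cmH2O/(L/s)


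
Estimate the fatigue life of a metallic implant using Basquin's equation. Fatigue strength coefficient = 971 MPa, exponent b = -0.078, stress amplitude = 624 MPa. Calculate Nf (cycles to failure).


sigma_a = sigma_f' * (2Nf)^b
2Nf = (sigma_a/sigma_f')^(1/b)
2Nf = (624/971)^(1/-0.078)
2Nf = 289.72273
Nf = 144.9


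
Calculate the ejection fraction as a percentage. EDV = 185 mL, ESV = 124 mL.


SV = EDV - ESV = 185 - 124 = 61 mL
EF = SV/EDV * 100 = 61/185 * 100
EF = 32.97%


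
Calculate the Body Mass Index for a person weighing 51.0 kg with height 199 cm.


BMI = weight / height^2
height = 199 cm = 1.99 m
BMI = 51.0 / 1.99^2
BMI = 12.88 kg/m^2


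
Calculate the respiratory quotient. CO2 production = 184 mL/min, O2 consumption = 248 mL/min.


RQ = VCO2 / VO2
RQ = 184 / 248
RQ = 0.7419


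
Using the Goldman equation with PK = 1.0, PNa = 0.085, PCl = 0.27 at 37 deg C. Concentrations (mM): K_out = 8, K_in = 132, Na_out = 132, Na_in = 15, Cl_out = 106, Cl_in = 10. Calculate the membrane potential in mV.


Vm = (RT/F)*ln((PK*Ko + PNa*Nao + PCl*Cli)/(PK*Ki + PNa*Nai + PCl*Clo))
Numer = 21.92, Denom = 161.895
Vm = -53.44 mV


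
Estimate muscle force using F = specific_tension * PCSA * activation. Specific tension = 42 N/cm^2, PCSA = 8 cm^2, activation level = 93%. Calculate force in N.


F = sigma * PCSA * activation
F = 42 * 8 * 0.93
F = 312.5 N


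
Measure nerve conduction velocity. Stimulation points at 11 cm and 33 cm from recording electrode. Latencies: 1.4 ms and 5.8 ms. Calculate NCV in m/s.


Distance = (33 - 11) / 100 = 0.22 m
dt = (5.8 - 1.4) / 1000 = 0.0044 s
NCV = dist / dt = 50 m/s


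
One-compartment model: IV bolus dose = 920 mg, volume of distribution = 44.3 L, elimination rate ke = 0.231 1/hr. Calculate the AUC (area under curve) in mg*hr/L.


C0 = Dose/Vd = 920/44.3 = 20.7675 mg/L
AUC = C0/ke = 20.7675/0.231
AUC = 89.9 mg*hr/L


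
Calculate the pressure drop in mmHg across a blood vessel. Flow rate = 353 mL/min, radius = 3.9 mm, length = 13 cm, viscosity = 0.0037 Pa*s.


dP = 8*mu*L*Q / (pi*r^4)
Q = 353 mL/min = 5.88333e-06 m^3/s
dP = 31.1494 Pa = 31.1494 / 133.322 mmHg = 0.2336 mmHg


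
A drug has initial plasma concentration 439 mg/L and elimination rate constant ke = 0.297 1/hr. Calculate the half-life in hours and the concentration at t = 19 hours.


t_half = ln(2) / ke = 0.693147 / 0.297 = 2.334 hr
C(t) = C0 * exp(-ke*t) = 439 * exp(-0.297*19)
C(19) = 1.555 mg/L


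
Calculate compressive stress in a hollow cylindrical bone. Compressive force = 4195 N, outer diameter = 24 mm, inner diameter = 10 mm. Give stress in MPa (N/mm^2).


A = pi*(r_o^2 - r_i^2)
r_o = 12 mm, r_i = 5 mm
A = 373.85 mm^2
sigma = F/A = 4195 / 373.85
sigma = 11.22 MPa


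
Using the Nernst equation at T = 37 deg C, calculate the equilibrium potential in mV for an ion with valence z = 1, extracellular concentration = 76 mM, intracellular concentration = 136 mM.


E = (RT/(zF)) * ln(C_out/C_in)
T = 37 + 273.15 = 310.15 K
E = (8.314 * 310.15 / (1 * 96485)) * ln(76/136)
E = -15.55 mV


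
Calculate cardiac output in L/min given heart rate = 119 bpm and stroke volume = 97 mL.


CO = HR * SV
CO = 119 * 97 / 1000
CO = 11.54 L/min


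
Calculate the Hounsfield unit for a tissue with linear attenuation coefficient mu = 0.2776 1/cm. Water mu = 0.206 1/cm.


HU = ((mu_tissue - mu_water) / mu_water) * 1000
HU = ((0.2776 - 0.206) / 0.206) * 1000
HU = 347.6


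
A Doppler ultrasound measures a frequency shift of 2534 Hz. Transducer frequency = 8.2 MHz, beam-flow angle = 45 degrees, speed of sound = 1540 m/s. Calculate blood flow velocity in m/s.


v = fd * c / (2 * f0 * cos(theta))
v = 2534 * 1540 / (2 * 8.2000e+06 * cos(45))
v = 0.3365 m/s


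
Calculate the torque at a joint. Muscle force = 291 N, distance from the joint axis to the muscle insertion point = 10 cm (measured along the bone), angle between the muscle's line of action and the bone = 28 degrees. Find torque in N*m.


Torque = F * d * sin(theta)   (moment arm = d*sin(theta))
d = 10 cm = 0.1 m
Torque = 291 * 0.1 * sin(28)
Torque = 13.66 N*m


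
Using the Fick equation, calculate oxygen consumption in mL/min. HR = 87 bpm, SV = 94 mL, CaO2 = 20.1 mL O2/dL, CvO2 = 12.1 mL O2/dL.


CO = HR*SV = 87*94/1000 = 8.178 L/min
a-v O2 diff = 20.1 - 12.1 = 8 mL/dL
VO2 = CO * (CaO2-CvO2) * 10 dL/L
VO2 = 8.178 * 8 * 10
VO2 = 654.2 mL/min


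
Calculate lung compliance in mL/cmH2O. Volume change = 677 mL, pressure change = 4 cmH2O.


C = dV / dP
C = 677 / 4
C = 169.2 mL/cmH2O


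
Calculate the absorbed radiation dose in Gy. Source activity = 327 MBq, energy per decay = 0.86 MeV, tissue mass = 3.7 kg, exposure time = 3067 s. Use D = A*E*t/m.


A = 327 MBq = 3.2700e+08 Bq
E = 0.86 MeV = 1.37772e-13 J
D = A*E*t/m = 3.2700e+08*1.37772e-13*3067/3.7
D = 0.03734 Gy


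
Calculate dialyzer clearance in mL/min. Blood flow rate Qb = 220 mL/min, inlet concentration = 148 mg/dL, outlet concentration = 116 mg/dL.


K = Qb * (Cb_in - Cb_out) / Cb_in
K = 220 * (148 - 116) / 148
K = 47.57 mL/min


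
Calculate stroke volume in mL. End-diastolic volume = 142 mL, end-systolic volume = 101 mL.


SV = EDV - ESV
SV = 142 - 101
SV = 41 mL


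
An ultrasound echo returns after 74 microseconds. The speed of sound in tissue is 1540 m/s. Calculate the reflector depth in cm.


depth = c * t / 2
t = 74 us = 7.4000e-05 s
depth = 1540 * 7.4000e-05 / 2
depth = 0.05698 m = 5.698 cm


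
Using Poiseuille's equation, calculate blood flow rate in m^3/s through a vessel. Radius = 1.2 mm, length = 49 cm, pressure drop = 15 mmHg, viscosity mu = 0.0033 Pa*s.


Q = pi*r^4*dP / (8*mu*L)
r = 0.0012 m, L = 0.49 m
dP = 15 mmHg = 1999.83 Pa
Q = 1.0071e-06 m^3/s


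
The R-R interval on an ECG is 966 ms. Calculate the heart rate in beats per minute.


HR = 60 / RR_interval(s)
RR = 966 ms = 0.966 s
HR = 60 / 0.966 = 62.11 bpm


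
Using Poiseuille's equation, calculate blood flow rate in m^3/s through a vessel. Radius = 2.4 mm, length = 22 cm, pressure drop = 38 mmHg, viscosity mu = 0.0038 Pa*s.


Q = pi*r^4*dP / (8*mu*L)
r = 0.0024 m, L = 0.22 m
dP = 38 mmHg = 5066.236 Pa
Q = 7.8956e-05 m^3/s


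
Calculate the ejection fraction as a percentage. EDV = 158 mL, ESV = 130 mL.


SV = EDV - ESV = 158 - 130 = 28 mL
EF = SV/EDV * 100 = 28/158 * 100
EF = 17.72%


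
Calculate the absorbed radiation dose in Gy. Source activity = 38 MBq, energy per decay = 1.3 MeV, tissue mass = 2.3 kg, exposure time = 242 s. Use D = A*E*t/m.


A = 38 MBq = 3.8000e+07 Bq
E = 1.3 MeV = 2.0826e-13 J
D = A*E*t/m = 3.8000e+07*2.0826e-13*242/2.3
D = 8.3268e-04 Gy


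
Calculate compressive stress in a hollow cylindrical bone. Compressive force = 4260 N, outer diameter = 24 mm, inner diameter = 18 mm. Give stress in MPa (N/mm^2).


A = pi*(r_o^2 - r_i^2)
r_o = 12 mm, r_i = 9 mm
A = 197.92 mm^2
sigma = F/A = 4260 / 197.92
sigma = 21.52 MPa


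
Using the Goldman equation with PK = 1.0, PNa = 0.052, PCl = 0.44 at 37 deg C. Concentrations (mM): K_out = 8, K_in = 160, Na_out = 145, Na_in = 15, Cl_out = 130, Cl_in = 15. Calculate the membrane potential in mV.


Vm = (RT/F)*ln((PK*Ko + PNa*Nao + PCl*Cli)/(PK*Ki + PNa*Nai + PCl*Clo))
Numer = 22.14, Denom = 217.98
Vm = -61.12 mV


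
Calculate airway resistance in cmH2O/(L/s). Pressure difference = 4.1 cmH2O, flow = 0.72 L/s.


R = dP / flow
R = 4.1 / 0.72
R = 5.694 cmH2O/(L/s)


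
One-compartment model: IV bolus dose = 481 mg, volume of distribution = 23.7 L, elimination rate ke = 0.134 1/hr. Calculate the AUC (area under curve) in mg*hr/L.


C0 = Dose/Vd = 481/23.7 = 20.2954 mg/L
AUC = C0/ke = 20.2954/0.134
AUC = 151.5 mg*hr/L


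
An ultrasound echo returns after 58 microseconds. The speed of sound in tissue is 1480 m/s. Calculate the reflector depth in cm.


depth = c * t / 2
t = 58 us = 5.8000e-05 s
depth = 1480 * 5.8000e-05 / 2
depth = 0.04292 m = 4.292 cm


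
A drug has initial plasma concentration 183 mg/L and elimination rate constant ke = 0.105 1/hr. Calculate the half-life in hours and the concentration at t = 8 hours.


t_half = ln(2) / ke = 0.693147 / 0.105 = 6.601 hr
C(t) = C0 * exp(-ke*t) = 183 * exp(-0.105*8)
C(8) = 79 mg/L


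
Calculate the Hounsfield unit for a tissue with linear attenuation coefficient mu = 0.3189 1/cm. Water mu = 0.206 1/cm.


HU = ((mu_tissue - mu_water) / mu_water) * 1000
HU = ((0.3189 - 0.206) / 0.206) * 1000
HU = 548.1


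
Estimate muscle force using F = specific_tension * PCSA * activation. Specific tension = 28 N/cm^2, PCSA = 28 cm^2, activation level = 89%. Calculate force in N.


F = sigma * PCSA * activation
F = 28 * 28 * 0.89
F = 697.8 N


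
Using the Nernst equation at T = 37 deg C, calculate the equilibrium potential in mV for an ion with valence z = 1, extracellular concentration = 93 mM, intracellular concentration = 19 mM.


E = (RT/(zF)) * ln(C_out/C_in)
T = 37 + 273.15 = 310.15 K
E = (8.314 * 310.15 / (1 * 96485)) * ln(93/19)
E = 42.44 mV


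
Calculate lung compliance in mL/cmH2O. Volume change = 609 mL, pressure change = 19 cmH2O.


C = dV / dP
C = 609 / 19
C = 32.05 mL/cmH2O


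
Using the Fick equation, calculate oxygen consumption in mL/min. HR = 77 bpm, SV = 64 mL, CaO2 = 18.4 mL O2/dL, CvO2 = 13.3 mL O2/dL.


CO = HR*SV = 77*64/1000 = 4.928 L/min
a-v O2 diff = 18.4 - 13.3 = 5.1 mL/dL
VO2 = CO * (CaO2-CvO2) * 10 dL/L
VO2 = 4.928 * 5.1 * 10
VO2 = 251.3 mL/min


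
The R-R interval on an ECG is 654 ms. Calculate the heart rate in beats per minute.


HR = 60 / RR_interval(s)
RR = 654 ms = 0.654 s
HR = 60 / 0.654 = 91.74 bpm


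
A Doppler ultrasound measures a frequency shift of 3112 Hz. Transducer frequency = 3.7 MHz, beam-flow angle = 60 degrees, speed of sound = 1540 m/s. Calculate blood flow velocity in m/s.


v = fd * c / (2 * f0 * cos(theta))
v = 3112 * 1540 / (2 * 3.7000e+06 * cos(60))
v = 1.295 m/s


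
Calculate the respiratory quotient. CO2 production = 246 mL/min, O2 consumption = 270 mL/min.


RQ = VCO2 / VO2
RQ = 246 / 270
RQ = 0.9111


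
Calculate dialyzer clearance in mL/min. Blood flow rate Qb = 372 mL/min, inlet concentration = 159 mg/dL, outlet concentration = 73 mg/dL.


K = Qb * (Cb_in - Cb_out) / Cb_in
K = 372 * (159 - 73) / 159
K = 201.2 mL/min


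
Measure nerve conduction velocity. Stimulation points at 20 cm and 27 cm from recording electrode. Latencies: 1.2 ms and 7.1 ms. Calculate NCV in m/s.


Distance = (27 - 20) / 100 = 0.07 m
dt = (7.1 - 1.2) / 1000 = 0.0059 s
NCV = dist / dt = 11.86 m/s


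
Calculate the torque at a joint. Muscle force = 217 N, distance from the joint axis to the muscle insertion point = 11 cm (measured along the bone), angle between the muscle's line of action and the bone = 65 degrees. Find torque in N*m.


Torque = F * d * sin(theta)   (moment arm = d*sin(theta))
d = 11 cm = 0.11 m
Torque = 217 * 0.11 * sin(65)
Torque = 21.63 N*m


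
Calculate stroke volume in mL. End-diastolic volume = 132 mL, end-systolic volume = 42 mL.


SV = EDV - ESV
SV = 132 - 42
SV = 90 mL


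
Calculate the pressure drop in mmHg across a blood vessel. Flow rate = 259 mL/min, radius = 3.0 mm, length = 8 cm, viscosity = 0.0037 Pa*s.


dP = 8*mu*L*Q / (pi*r^4)
Q = 259 mL/min = 4.31667e-06 m^3/s
dP = 40.1694 Pa = 40.1694 / 133.322 mmHg = 0.3013 mmHg


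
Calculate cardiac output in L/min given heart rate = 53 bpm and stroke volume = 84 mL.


CO = HR * SV
CO = 53 * 84 / 1000
CO = 4.452 L/min


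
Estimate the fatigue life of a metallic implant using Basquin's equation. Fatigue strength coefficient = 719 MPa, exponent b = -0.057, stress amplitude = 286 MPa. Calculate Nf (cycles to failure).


sigma_a = sigma_f' * (2Nf)^b
2Nf = (sigma_a/sigma_f')^(1/b)
2Nf = (286/719)^(1/-0.057)
2Nf = 10565980
Nf = 5.2830e+06


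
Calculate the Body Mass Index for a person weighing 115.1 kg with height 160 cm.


BMI = weight / height^2
height = 160 cm = 1.6 m
BMI = 115.1 / 1.6^2
BMI = 44.96 kg/m^2


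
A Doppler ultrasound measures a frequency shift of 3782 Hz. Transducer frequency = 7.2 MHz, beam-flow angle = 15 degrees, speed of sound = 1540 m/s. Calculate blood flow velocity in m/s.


v = fd * c / (2 * f0 * cos(theta))
v = 3782 * 1540 / (2 * 7.2000e+06 * cos(15))
v = 0.4187 m/s


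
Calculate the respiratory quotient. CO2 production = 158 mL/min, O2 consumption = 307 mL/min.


RQ = VCO2 / VO2
RQ = 158 / 307
RQ = 0.5147


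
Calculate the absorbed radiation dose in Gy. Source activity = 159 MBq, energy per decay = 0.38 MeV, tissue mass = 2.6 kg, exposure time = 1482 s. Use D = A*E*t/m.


A = 159 MBq = 1.5900e+08 Bq
E = 0.38 MeV = 6.0876e-14 J
D = A*E*t/m = 1.5900e+08*6.0876e-14*1482/2.6
D = 0.005517 Gy


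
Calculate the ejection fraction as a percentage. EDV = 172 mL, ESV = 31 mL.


SV = EDV - ESV = 172 - 31 = 141 mL
EF = SV/EDV * 100 = 141/172 * 100
EF = 81.98%


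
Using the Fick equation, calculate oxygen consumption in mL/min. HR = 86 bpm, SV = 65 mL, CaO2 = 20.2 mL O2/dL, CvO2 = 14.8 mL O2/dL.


CO = HR*SV = 86*65/1000 = 5.59 L/min
a-v O2 diff = 20.2 - 14.8 = 5.4 mL/dL
VO2 = CO * (CaO2-CvO2) * 10 dL/L
VO2 = 5.59 * 5.4 * 10
VO2 = 301.9 mL/min
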